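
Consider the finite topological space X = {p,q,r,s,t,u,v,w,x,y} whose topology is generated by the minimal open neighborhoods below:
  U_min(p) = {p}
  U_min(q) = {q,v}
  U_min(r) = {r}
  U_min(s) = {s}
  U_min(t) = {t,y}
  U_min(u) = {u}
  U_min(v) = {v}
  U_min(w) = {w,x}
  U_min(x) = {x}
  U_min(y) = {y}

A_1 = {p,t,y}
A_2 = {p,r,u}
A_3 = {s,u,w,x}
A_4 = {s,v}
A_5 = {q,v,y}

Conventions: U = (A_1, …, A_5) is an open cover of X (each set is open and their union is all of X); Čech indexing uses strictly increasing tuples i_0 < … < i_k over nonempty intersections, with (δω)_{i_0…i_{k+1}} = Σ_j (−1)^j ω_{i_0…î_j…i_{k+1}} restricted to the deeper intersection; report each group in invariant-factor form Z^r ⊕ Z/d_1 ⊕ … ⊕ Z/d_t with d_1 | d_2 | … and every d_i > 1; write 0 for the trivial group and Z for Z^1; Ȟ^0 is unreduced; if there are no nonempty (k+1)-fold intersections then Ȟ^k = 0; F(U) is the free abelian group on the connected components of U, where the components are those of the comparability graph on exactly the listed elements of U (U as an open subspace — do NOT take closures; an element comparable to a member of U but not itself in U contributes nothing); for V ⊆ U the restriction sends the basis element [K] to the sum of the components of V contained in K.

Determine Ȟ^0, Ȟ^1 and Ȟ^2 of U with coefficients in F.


Ȟ^0 = Z^7; Ȟ^1 = 0; Ȟ^2 = 0

nonempty intersections:
  A12={p} A15={y} A23={u} A34={s} A45={v}
components per intersection:
  A1: {p} {t,y}
  A2: {p} {r} {u}
  A3: {s} {u} {w,x}
  A4: {s} {v}
  A5: {q,v} {y}
  A12: {p}
  A15: {y}
  A23: {u}
  A34: {s}
  A45: {v}
C dims 12,5; δ0: rk 5, SNF 1^5
Ȟ^0: (12−5)−0=7 ⇒ Z^7
Ȟ^1: (5−0)−5=0 ⇒ 0
Ȟ^2: (0−0)−0=0 ⇒ 0


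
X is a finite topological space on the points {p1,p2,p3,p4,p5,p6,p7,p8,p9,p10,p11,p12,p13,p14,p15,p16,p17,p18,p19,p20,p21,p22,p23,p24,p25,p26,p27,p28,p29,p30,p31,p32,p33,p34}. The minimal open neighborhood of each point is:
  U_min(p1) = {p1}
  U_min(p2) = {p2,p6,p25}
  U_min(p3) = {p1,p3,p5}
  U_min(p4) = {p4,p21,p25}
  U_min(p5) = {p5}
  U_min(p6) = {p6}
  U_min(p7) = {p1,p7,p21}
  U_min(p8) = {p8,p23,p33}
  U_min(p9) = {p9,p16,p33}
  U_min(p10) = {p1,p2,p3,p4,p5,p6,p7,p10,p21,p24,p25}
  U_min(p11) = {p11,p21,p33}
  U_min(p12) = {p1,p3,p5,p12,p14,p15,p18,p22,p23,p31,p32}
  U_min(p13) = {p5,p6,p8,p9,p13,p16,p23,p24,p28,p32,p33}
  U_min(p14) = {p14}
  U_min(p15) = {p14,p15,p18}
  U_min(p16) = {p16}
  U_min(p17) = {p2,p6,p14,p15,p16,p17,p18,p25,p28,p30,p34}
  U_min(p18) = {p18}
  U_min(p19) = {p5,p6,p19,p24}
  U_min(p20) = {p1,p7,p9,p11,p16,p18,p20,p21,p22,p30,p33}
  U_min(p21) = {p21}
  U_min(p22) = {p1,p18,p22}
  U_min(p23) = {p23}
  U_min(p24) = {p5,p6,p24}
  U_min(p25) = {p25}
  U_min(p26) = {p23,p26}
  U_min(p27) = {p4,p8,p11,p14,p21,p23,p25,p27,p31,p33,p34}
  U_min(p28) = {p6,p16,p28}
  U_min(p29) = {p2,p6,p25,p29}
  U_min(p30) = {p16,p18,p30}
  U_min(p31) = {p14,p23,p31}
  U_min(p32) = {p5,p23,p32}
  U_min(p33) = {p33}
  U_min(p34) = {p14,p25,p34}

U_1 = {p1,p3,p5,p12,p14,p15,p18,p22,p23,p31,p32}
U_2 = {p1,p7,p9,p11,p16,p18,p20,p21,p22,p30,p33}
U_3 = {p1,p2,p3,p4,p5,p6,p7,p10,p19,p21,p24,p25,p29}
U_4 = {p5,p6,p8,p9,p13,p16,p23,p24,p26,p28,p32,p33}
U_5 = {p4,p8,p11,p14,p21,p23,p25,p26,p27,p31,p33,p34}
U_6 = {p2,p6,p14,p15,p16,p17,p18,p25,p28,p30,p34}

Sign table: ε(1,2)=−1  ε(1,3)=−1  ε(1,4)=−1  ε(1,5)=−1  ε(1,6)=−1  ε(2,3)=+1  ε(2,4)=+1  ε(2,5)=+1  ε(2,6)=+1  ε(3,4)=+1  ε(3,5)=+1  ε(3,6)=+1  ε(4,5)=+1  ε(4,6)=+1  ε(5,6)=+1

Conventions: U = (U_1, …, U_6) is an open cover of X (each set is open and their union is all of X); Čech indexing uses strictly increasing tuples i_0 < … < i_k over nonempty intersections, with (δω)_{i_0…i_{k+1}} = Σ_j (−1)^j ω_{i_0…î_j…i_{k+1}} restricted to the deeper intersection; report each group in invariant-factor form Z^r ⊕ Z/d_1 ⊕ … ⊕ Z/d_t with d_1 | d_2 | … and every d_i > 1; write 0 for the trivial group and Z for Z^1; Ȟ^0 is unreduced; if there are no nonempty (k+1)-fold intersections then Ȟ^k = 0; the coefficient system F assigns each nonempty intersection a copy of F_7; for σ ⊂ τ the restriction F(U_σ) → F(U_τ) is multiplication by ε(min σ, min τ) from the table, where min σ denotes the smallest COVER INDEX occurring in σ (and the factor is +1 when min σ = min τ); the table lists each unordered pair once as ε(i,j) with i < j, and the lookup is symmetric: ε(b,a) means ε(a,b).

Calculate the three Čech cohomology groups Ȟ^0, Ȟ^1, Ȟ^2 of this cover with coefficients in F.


nonempty intersections:
  U12={p1,p18,p22} U13={p1,p3,p5} U14={p5,p23,p32} U15={p14,p23,p31} U16={p14,p15,p18} U23={p1,p7,p21} U24={p9,p16,p33} U25={p11,p21,p33} U26={p16,p18,p30} U34={p5,p6,p24} U35={p4,p21,p25} U36={p2,p6,p25} U45={p8,p23,p26,p33} U46={p6,p16,p28} U56={p14,p25,p34}
  U123={p1} U126={p18} U134={p5} U145={p23} U156={p14} U235={p21} U245={p33} U246={p16} U346={p6} U356={p25}
C dims 6,15,10; δ0: rk_F7 5; δ1: rk_F7 10
Ȟ^0: (6−5)−0=1 ⇒ Z/7
Ȟ^1: (15−10)−5=0 ⇒ 0
Ȟ^2: (10−0)−10=0 ⇒ 0

Ȟ^0 ≅ Z/7,  Ȟ^1 ≅ 0,  Ȟ^2 ≅ 0


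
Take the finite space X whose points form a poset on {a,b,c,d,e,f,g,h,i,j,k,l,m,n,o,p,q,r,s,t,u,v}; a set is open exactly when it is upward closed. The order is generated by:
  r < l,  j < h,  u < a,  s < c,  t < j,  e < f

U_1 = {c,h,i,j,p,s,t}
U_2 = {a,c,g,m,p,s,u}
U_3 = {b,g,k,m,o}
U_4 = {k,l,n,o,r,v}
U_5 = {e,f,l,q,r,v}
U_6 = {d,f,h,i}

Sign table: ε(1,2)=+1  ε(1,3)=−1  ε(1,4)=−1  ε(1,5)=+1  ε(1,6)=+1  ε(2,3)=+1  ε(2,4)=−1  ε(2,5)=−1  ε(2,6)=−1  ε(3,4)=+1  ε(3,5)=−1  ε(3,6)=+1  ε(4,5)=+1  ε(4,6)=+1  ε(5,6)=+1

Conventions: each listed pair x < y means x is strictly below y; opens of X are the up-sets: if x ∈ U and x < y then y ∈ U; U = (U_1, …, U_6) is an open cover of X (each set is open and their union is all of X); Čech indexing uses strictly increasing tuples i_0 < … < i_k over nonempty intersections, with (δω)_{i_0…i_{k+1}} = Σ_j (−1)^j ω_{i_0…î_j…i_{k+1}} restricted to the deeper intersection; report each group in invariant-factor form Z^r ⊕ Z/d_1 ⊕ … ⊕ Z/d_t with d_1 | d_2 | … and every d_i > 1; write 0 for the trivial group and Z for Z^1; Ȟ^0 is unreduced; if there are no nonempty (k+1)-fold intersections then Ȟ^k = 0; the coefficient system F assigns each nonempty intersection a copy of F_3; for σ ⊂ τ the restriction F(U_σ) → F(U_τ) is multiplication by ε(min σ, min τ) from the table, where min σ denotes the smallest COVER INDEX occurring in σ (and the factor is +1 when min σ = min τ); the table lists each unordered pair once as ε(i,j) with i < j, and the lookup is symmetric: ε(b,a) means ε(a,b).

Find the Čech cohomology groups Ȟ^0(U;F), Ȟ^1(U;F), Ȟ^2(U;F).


Ȟ^0 ≅ Z/3,  Ȟ^1 ≅ Z/3,  Ȟ^2 ≅ 0

nonempty intersections:
  U12={c,p,s} U16={h,i} U23={g,m} U34={k,o} U45={l,r,v} U56={f}
C dims 6,6; δ0: rk_F3 5
Ȟ^0: (6−5)−0=1 ⇒ Z/3
Ȟ^1: (6−0)−5=1 ⇒ Z/3
Ȟ^2: (0−0)−0=0 ⇒ 0


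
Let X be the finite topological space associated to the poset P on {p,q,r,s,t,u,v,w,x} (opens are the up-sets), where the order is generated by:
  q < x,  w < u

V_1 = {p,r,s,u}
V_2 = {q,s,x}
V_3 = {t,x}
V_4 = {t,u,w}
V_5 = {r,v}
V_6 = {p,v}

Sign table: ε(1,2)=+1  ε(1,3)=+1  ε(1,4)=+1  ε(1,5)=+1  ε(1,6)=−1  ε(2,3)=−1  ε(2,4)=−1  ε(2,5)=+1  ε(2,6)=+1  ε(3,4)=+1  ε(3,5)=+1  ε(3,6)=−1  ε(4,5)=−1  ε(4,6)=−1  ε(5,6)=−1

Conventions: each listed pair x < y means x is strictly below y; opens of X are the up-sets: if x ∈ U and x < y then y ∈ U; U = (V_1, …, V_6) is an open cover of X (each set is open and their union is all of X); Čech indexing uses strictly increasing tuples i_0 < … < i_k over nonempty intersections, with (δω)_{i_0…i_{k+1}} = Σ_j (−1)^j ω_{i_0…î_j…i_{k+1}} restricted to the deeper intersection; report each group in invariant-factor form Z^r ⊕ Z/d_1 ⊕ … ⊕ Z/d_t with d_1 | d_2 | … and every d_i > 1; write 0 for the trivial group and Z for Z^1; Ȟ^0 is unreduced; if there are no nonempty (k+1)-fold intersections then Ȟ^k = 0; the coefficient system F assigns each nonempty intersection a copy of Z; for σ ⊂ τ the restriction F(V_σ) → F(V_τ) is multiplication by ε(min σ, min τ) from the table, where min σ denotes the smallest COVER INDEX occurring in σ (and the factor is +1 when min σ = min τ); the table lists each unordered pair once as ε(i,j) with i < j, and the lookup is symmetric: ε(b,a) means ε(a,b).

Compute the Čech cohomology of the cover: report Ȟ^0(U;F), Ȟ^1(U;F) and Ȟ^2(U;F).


nonempty intersections:
  V12={s} V14={u} V15={r} V16={p} V23={x} V34={t} V56={v}
C dims 6,7; δ0: rk 6, SNF 1^5·2
Ȟ^0: (6−6)−0=0 ⇒ 0
Ȟ^1: (7−0)−6=1 plus torsion [2] ⇒ Z ⊕ Z/2
Ȟ^2: (0−0)−0=0 ⇒ 0

Ȟ^0(U;F) ≅ 0; Ȟ^1(U;F) ≅ Z ⊕ Z/2; Ȟ^2(U;F) ≅ 0


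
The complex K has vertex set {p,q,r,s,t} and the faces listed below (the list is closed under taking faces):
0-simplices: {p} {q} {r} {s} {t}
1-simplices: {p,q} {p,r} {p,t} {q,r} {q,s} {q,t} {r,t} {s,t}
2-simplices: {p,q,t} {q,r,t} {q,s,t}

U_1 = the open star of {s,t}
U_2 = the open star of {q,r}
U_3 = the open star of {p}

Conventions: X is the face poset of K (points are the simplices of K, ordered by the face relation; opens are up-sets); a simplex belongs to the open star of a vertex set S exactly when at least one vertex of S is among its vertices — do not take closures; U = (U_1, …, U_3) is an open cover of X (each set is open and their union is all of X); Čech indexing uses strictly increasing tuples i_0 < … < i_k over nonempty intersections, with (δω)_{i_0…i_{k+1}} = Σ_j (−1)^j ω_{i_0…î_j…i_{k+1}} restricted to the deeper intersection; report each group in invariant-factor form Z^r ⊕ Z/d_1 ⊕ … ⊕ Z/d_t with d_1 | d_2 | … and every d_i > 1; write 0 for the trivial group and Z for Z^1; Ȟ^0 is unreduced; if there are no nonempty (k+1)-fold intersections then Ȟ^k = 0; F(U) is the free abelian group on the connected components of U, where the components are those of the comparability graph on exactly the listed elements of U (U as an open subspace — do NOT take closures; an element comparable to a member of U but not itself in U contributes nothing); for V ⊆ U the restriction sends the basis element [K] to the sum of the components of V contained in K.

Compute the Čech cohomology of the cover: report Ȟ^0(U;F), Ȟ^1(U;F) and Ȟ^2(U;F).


nerve simplices:
  U1={{s},{t},{p,t},{q,s},{q,t},{r,t},{s,t},{p,q,t},{q,r,t},{q,s,t}} U2={{q},{r},{p,q},{p,r},{q,r},{q,s},{q,t},{r,t},{p,q,t},{q,r,t},{q,s,t}} U3={{p},{p,q},{p,r},{p,t},{p,q,t}}
  U12={{q,s},{q,t},{r,t},{p,q,t},{q,r,t},{q,s,t}} U13={{p,t},{p,q,t}} U23={{p,q},{p,r},{p,q,t}}
  U123={{p,q,t}}
components per intersection:
  U1: {{s},{t},{p,t},{q,s},{q,t},{r,t},{s,t},{p,q,t},{q,r,t},{q,s,t}}
  U2: {{q},{r},{p,q},{p,r},{q,r},{q,s},{q,t},{r,t},{p,q,t},{q,r,t},{q,s,t}}
  U3: {{p},{p,q},{p,r},{p,t},{p,q,t}}
  U12: {{q,s},{q,t},{r,t},{p,q,t},{q,r,t},{q,s,t}}
  U13: {{p,t},{p,q,t}}
  U23: {{p,q},{p,q,t}} {{p,r}}
  U123: {{p,q,t}}
C dims 3,4,1; δ0: rk 2, SNF 1^2; δ1: rk 1, SNF 1^1
degree 0: 3−2−0 = 1 → Ȟ^0 ≅ Z
degree 1: 4−1−2 = 1 → Ȟ^1 ≅ Z
degree 2: 1−0−1 = 0 → Ȟ^2 ≅ 0

Ȟ^0 = Z; Ȟ^1 = Z; Ȟ^2 = 0


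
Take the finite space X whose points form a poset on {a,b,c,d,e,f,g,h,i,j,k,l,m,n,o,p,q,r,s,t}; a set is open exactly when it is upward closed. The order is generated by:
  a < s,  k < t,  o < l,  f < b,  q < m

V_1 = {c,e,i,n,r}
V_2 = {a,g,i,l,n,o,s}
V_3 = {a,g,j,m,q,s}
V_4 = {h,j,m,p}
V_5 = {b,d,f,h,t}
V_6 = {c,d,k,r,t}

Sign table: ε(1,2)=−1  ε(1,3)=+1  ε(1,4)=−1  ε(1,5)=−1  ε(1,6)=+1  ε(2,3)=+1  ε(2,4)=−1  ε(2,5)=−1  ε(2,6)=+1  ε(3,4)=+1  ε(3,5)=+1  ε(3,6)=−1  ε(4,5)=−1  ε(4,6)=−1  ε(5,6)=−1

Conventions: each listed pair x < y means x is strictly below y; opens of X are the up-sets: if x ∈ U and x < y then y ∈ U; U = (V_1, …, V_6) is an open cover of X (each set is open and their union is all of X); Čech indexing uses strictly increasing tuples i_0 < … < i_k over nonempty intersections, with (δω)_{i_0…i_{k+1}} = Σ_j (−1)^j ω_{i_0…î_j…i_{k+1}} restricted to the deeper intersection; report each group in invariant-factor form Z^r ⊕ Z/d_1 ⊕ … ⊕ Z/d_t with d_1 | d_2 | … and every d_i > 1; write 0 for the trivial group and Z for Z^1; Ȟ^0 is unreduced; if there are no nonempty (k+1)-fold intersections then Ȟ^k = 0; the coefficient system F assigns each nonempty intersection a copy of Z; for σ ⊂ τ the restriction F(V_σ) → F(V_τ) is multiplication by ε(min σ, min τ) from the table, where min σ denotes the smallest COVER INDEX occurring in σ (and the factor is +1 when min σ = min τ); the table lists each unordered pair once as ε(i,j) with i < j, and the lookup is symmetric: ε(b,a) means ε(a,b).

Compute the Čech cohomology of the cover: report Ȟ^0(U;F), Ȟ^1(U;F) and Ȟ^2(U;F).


cover nerve:
  V12={i,n} V16={c,r} V23={a,g,s} V34={j,m} V45={h} V56={d,t}
C dims 6,6; δ0: rk 6, SNF 1^5·2
Ȟ^0: (6−6)−0=0 ⇒ 0
Ȟ^1: (6−0)−6=0 plus torsion [2] ⇒ Z/2
Ȟ^2: (0−0)−0=0 ⇒ 0

Ȟ^0(U;F) ≅ 0, Ȟ^1(U;F) ≅ Z/2 and Ȟ^2(U;F) ≅ 0


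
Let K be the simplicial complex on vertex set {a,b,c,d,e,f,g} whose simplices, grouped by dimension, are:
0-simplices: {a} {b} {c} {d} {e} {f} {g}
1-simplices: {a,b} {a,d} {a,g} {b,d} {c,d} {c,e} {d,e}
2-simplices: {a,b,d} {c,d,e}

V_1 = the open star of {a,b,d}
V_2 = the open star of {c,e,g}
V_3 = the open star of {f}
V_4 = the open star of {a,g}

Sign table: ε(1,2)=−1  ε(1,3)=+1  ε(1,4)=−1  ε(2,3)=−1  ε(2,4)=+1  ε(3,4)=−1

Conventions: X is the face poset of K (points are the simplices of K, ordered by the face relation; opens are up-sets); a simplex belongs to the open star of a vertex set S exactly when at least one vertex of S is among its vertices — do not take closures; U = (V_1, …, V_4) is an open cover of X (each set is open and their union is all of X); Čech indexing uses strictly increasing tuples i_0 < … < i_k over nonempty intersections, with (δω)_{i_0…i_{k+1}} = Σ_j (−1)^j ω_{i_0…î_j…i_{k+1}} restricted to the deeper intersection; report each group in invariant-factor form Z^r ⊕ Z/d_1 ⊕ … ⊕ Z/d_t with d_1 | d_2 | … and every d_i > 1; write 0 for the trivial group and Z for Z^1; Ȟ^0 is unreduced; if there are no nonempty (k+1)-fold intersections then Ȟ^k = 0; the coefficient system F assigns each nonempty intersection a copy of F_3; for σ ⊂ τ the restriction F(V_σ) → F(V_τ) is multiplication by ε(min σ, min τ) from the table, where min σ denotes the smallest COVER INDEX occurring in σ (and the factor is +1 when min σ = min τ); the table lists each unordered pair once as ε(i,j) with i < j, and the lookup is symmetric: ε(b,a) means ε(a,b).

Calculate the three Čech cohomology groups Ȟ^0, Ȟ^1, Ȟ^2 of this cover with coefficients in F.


Ȟ^0 ≅ Z/3 ⊕ Z/3, Ȟ^1 ≅ 0, Ȟ^2 ≅ 0

nerve of the cover:
  V1={{a},{b},{d},{a,b},{a,d},{a,g},{b,d},{c,d},{d,e},{a,b,d},{c,d,e}} V2={{c},{e},{g},{a,g},{c,d},{c,e},{d,e},{c,d,e}} V3={{f}} V4={{a},{g},{a,b},{a,d},{a,g},{a,b,d}}
  V12={{a,g},{c,d},{d,e},{c,d,e}} V14={{a},{a,b},{a,d},{a,g},{a,b,d}} V24={{g},{a,g}}
  V124={{a,g}}
C dims 4,3,1; δ0: rk_F3 2; δ1: rk_F3 1
Ȟ^0 = (4 − 2) − 0 = 2, so Ȟ^0 ≅ Z/3 ⊕ Z/3
Ȟ^1 = (3 − 1) − 2 = 0, so Ȟ^1 ≅ 0
Ȟ^2 = (1 − 0) − 1 = 0, so Ȟ^2 ≅ 0


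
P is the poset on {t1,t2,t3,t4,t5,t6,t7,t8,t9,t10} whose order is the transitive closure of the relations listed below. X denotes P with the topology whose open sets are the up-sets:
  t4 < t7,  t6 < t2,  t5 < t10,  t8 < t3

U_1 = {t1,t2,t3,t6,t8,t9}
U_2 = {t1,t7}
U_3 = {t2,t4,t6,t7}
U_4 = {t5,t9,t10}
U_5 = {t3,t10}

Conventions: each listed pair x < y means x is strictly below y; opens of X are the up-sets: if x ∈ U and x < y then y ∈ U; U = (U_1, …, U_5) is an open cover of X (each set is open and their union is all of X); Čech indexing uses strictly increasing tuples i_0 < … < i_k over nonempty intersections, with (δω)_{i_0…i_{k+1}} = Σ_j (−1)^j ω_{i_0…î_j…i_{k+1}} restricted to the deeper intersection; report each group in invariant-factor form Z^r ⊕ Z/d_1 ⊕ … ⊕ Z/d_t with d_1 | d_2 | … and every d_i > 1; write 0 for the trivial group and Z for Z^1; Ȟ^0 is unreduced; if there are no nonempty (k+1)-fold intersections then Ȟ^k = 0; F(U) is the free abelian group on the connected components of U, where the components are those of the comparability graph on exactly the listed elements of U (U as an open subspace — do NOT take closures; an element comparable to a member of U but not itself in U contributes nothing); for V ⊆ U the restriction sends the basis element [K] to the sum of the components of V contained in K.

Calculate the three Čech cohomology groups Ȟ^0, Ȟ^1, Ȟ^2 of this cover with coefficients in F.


nonempty intersections:
  U12={t1} U13={t2,t6} U14={t9} U15={t3} U23={t7} U45={t10}
components per intersection:
  U1: {t1} {t2,t6} {t3,t8} {t9}
  U2: {t1} {t7}
  U3: {t2,t6} {t4,t7}
  U4: {t5,t10} {t9}
  U5: {t3} {t10}
  U12: {t1}
  U13: {t2,t6}
  U14: {t9}
  U15: {t3}
  U23: {t7}
  U45: {t10}
C dims 12,6; δ0: rk 6, SNF 1^6
Ȟ^0: (12−6)−0=6 ⇒ Z^6
Ȟ^1: (6−0)−6=0 ⇒ 0
Ȟ^2: (0−0)−0=0 ⇒ 0

Ȟ^0 ≅ Z^6; Ȟ^1 ≅ 0; Ȟ^2 ≅ 0


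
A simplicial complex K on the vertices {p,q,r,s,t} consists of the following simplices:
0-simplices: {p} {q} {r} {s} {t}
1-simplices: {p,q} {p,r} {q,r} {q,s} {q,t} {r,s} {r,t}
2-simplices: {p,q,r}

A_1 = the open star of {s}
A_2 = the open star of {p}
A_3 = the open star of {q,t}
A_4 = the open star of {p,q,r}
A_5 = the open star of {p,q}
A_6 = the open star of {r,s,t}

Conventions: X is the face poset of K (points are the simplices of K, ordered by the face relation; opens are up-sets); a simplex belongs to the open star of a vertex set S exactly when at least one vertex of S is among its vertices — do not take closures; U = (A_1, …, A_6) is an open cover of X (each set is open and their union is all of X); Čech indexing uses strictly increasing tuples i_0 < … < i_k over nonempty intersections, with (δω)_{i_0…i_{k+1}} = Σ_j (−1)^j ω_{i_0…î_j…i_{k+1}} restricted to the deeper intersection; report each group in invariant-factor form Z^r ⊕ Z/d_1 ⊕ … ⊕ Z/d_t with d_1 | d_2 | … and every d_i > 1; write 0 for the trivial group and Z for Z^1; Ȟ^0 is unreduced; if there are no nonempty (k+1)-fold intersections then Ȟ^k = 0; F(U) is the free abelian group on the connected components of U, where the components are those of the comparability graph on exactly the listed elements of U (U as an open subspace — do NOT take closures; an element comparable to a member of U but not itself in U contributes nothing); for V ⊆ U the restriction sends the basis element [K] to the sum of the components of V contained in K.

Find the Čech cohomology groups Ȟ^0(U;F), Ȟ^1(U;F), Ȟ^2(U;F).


intersection data:
  A1={{s},{q,s},{r,s}} A2={{p},{p,q},{p,r},{p,q,r}} A3={{q},{t},{p,q},{q,r},{q,s},{q,t},{r,t},{p,q,r}} A4={{p},{q},{r},{p,q},{p,r},{q,r},{q,s},{q,t},{r,s},{r,t},{p,q,r}} A5={{p},{q},{p,q},{p,r},{q,r},{q,s},{q,t},{p,q,r}} A6={{r},{s},{t},{p,r},{q,r},{q,s},{q,t},{r,s},{r,t},{p,q,r}}
  A13={{q,s}} A14={{q,s},{r,s}} A15={{q,s}} A16={{s},{q,s},{r,s}} A23={{p,q},{p,q,r}} A24={{p},{p,q},{p,r},{p,q,r}} A25={{p},{p,q},{p,r},{p,q,r}} A26={{p,r},{p,q,r}} A34={{q},{p,q},{q,r},{q,s},{q,t},{r,t},{p,q,r}} A35={{q},{p,q},{q,r},{q,s},{q,t},{p,q,r}} A36={{t},{q,r},{q,s},{q,t},{r,t},{p,q,r}} A45={{p},{q},{p,q},{p,r},{q,r},{q,s},{q,t},{p,q,r}} A46={{r},{p,r},{q,r},{q,s},{q,t},{r,s},{r,t},{p,q,r}} A56={{p,r},{q,r},{q,s},{q,t},{p,q,r}}
  A134={{q,s}} A135={{q,s}} A136={{q,s}} A145={{q,s}} A146={{q,s},{r,s}} A156={{q,s}} A234={{p,q},{p,q,r}} A235={{p,q},{p,q,r}} A236={{p,q,r}} A245={{p},{p,q},{p,r},{p,q,r}} A246={{p,r},{p,q,r}} A256={{p,r},{p,q,r}} A345={{q},{p,q},{q,r},{q,s},{q,t},{p,q,r}} A346={{q,r},{q,s},{q,t},{r,t},{p,q,r}} A356={{q,r},{q,s},{q,t},{p,q,r}} A456={{p,r},{q,r},{q,s},{q,t},{p,q,r}}
  A1345={{q,s}} A1346={{q,s}} A1356={{q,s}} A1456={{q,s}} A2345={{p,q},{p,q,r}} A2346={{p,q,r}} A2356={{p,q,r}} A2456={{p,r},{p,q,r}} A3456={{q,r},{q,s},{q,t},{p,q,r}}
  A13456={{q,s}} A23456={{p,q,r}}
components per intersection:
  A1: {{s},{q,s},{r,s}}
  A2: {{p},{p,q},{p,r},{p,q,r}}
  A3: {{q},{t},{p,q},{q,r},{q,s},{q,t},{r,t},{p,q,r}}
  A4: {{p},{q},{r},{p,q},{p,r},{q,r},{q,s},{q,t},{r,s},{r,t},{p,q,r}}
  A5: {{p},{q},{p,q},{p,r},{q,r},{q,s},{q,t},{p,q,r}}
  A6: {{r},{s},{t},{p,r},{q,r},{q,s},{q,t},{r,s},{r,t},{p,q,r}}
  A13: {{q,s}}
  A14: {{q,s}} {{r,s}}
  A15: {{q,s}}
  A16: {{s},{q,s},{r,s}}
  A23: {{p,q},{p,q,r}}
  A24: {{p},{p,q},{p,r},{p,q,r}}
  A25: {{p},{p,q},{p,r},{p,q,r}}
  A26: {{p,r},{p,q,r}}
  A34: {{q},{p,q},{q,r},{q,s},{q,t},{p,q,r}} {{r,t}}
  A35: {{q},{p,q},{q,r},{q,s},{q,t},{p,q,r}}
  A36: {{t},{q,t},{r,t}} {{q,r},{p,q,r}} {{q,s}}
  A45: {{p},{q},{p,q},{p,r},{q,r},{q,s},{q,t},{p,q,r}}
  A46: {{r},{p,r},{q,r},{r,s},{r,t},{p,q,r}} {{q,s}} {{q,t}}
  A56: {{p,r},{q,r},{p,q,r}} {{q,s}} {{q,t}}
  A134: {{q,s}}
  A135: {{q,s}}
  A136: {{q,s}}
  A145: {{q,s}}
  A146: {{q,s}} {{r,s}}
  A156: {{q,s}}
  A234: {{p,q},{p,q,r}}
  A235: {{p,q},{p,q,r}}
  A236: {{p,q,r}}
  A245: {{p},{p,q},{p,r},{p,q,r}}
  A246: {{p,r},{p,q,r}}
  A256: {{p,r},{p,q,r}}
  A345: {{q},{p,q},{q,r},{q,s},{q,t},{p,q,r}}
  A346: {{q,r},{p,q,r}} {{q,s}} {{q,t}} {{r,t}}
  A356: {{q,r},{p,q,r}} {{q,s}} {{q,t}}
  A456: {{p,r},{q,r},{p,q,r}} {{q,s}} {{q,t}}
  A1345: {{q,s}}
  A1346: {{q,s}}
  A1356: {{q,s}}
  A1456: {{q,s}}
  A2345: {{p,q},{p,q,r}}
  A2346: {{p,q,r}}
  A2356: {{p,q,r}}
  A2456: {{p,r},{p,q,r}}
  A3456: {{q,r},{p,q,r}} {{q,s}} {{q,t}}
  A13456: {{q,s}}
  A23456: {{p,q,r}}
C dims 6,22,24,11; δ0: rk 5, SNF 1^5; δ1: rk 15, SNF 1^15; δ2: rk 9, SNF 1^9
Ȟ^0 = (6 − 5) − 0 = 1, so Ȟ^0 ≅ Z
Ȟ^1 = (22 − 15) − 5 = 2, so Ȟ^1 ≅ Z^2
Ȟ^2 = (24 − 9) − 15 = 0, so Ȟ^2 ≅ 0

Ȟ^0 ≅ Z; Ȟ^1 ≅ Z^2; Ȟ^2 ≅ 0


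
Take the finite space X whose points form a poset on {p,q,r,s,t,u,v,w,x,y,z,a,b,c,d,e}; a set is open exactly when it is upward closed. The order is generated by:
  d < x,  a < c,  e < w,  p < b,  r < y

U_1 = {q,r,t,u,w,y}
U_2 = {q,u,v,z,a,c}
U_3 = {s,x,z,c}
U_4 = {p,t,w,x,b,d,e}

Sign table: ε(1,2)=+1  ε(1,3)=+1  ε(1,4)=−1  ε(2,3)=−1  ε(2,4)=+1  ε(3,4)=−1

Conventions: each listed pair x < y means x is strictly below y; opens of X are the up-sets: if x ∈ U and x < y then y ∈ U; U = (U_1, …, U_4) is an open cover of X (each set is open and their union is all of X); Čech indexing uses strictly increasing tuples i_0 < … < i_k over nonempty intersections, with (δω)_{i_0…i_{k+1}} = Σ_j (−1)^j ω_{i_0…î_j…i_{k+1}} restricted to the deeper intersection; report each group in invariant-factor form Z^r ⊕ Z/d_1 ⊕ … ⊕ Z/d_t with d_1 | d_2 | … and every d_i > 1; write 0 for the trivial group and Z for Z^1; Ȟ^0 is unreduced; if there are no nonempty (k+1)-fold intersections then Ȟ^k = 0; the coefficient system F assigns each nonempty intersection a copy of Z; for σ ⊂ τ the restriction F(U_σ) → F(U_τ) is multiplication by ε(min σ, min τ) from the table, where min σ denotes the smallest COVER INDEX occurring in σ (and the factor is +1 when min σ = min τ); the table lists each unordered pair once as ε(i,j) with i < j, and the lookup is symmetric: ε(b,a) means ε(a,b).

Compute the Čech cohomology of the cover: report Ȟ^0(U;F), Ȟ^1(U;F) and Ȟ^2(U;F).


Ȟ^0(U;F) ≅ 0, Ȟ^1(U;F) ≅ Z/2, Ȟ^2(U;F) ≅ 0

intersection data:
  U12={q,u} U14={t,w} U23={z,c} U34={x}
C dims 4,4; δ0: rk 4, SNF 1^3·2
Ȟ^0 = (4 − 4) − 0 = 0, so Ȟ^0 ≅ 0
Ȟ^1 = (4 − 0) − 4 = 0 plus torsion [2], so Ȟ^1 ≅ Z/2
Ȟ^2 = (0 − 0) − 0 = 0, so Ȟ^2 ≅ 0


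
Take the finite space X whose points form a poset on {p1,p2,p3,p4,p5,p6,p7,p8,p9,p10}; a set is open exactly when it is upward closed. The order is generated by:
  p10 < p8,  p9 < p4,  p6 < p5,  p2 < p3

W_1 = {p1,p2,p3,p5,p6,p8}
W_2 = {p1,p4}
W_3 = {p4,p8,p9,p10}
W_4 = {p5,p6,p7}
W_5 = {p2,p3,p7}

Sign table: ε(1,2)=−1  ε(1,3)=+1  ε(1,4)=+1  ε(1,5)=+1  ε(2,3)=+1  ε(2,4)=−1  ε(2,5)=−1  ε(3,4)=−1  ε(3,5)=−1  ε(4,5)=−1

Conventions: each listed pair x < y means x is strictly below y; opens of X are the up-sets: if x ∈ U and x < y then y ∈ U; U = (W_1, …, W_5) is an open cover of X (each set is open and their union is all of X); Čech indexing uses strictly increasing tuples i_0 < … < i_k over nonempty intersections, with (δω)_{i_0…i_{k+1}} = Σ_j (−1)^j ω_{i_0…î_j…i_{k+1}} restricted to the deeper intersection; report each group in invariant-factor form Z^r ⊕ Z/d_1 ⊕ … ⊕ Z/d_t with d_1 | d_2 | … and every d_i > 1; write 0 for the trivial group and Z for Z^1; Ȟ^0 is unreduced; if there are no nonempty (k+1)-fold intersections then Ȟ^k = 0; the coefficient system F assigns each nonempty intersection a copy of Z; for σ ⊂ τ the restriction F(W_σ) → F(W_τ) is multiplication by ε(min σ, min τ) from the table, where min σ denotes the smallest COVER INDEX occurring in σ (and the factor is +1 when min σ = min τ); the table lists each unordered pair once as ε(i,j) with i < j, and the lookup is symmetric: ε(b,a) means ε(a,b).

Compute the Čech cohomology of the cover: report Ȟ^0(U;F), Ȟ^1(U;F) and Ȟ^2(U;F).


Ȟ^0 = 0, Ȟ^1 = Z ⊕ Z/2, Ȟ^2 = 0

nerve of the cover:
  W12={p1} W13={p8} W14={p5,p6} W15={p2,p3} W23={p4} W45={p7}
C dims 5,6; δ0: rk 5, SNF 1^4·2
Ȟ^0 = (5 − 5) − 0 = 0, so Ȟ^0 ≅ 0
Ȟ^1 = (6 − 0) − 5 = 1 plus torsion [2], so Ȟ^1 ≅ Z ⊕ Z/2
Ȟ^2 = (0 − 0) − 0 = 0, so Ȟ^2 ≅ 0


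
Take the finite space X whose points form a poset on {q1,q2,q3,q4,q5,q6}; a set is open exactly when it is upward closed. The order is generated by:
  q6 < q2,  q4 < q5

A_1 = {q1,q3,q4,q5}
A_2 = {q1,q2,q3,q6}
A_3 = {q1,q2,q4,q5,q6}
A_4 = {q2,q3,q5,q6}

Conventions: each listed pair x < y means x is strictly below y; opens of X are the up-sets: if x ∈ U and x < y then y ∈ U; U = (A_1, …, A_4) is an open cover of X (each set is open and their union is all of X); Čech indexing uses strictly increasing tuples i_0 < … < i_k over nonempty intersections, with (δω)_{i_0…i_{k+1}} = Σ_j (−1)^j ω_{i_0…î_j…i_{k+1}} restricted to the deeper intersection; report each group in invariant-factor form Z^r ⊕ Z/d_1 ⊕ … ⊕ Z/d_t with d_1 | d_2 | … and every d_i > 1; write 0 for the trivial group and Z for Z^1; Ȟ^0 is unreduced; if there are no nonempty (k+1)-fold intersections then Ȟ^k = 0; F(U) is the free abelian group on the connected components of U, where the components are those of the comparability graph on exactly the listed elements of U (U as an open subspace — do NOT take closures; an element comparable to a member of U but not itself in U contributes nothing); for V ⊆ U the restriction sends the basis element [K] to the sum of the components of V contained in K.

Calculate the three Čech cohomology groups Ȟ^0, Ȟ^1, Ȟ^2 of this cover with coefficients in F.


Ȟ^0 = Z^4, Ȟ^1 = 0 and Ȟ^2 = 0

nonempty intersections:
  A12={q1,q3} A13={q1,q4,q5} A14={q3,q5} A23={q1,q2,q6} A24={q2,q3,q6} A34={q2,q5,q6}
  A123={q1} A124={q3} A134={q5} A234={q2,q6}
components per intersection:
  A1: {q1} {q3} {q4,q5}
  A2: {q1} {q2,q6} {q3}
  A3: {q1} {q2,q6} {q4,q5}
  A4: {q2,q6} {q3} {q5}
  A12: {q1} {q3}
  A13: {q1} {q4,q5}
  A14: {q3} {q5}
  A23: {q1} {q2,q6}
  A24: {q2,q6} {q3}
  A34: {q2,q6} {q5}
  A123: {q1}
  A124: {q3}
  A134: {q5}
  A234: {q2,q6}
C dims 12,12,4; δ0: rk 8, SNF 1^8; δ1: rk 4, SNF 1^4
Ȟ^0: (12−8)−0=4 ⇒ Z^4
Ȟ^1: (12−4)−8=0 ⇒ 0
Ȟ^2: (4−0)−4=0 ⇒ 0


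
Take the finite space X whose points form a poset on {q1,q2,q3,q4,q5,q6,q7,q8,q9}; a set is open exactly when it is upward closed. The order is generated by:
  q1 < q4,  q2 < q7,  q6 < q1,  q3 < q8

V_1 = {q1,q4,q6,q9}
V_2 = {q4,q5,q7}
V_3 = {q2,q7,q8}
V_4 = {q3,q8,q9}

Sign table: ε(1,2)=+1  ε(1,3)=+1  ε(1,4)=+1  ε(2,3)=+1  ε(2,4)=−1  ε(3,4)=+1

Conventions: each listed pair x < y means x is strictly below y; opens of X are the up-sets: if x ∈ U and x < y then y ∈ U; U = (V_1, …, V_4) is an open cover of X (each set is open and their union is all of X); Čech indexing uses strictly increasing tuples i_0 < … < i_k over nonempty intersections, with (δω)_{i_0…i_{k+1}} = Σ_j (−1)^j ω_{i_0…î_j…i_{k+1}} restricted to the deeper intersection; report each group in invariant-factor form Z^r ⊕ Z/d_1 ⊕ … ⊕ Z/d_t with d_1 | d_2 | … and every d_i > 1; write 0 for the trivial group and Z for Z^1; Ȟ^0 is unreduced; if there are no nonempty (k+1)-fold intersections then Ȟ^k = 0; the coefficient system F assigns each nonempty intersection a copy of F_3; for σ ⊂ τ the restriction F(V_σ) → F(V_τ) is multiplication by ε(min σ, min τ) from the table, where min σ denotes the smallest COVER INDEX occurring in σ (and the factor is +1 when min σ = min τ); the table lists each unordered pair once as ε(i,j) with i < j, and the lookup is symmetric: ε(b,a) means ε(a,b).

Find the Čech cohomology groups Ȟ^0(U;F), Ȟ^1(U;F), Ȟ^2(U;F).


cover nerve:
  V12={q4} V14={q9} V23={q7} V34={q8}
C dims 4,4; δ0: rk_F3 3
Ȟ^0: (4−3)−0=1 ⇒ Z/3
Ȟ^1: (4−0)−3=1 ⇒ Z/3
Ȟ^2: (0−0)−0=0 ⇒ 0

Ȟ^0 = Z/3, Ȟ^1 = Z/3, Ȟ^2 = 0


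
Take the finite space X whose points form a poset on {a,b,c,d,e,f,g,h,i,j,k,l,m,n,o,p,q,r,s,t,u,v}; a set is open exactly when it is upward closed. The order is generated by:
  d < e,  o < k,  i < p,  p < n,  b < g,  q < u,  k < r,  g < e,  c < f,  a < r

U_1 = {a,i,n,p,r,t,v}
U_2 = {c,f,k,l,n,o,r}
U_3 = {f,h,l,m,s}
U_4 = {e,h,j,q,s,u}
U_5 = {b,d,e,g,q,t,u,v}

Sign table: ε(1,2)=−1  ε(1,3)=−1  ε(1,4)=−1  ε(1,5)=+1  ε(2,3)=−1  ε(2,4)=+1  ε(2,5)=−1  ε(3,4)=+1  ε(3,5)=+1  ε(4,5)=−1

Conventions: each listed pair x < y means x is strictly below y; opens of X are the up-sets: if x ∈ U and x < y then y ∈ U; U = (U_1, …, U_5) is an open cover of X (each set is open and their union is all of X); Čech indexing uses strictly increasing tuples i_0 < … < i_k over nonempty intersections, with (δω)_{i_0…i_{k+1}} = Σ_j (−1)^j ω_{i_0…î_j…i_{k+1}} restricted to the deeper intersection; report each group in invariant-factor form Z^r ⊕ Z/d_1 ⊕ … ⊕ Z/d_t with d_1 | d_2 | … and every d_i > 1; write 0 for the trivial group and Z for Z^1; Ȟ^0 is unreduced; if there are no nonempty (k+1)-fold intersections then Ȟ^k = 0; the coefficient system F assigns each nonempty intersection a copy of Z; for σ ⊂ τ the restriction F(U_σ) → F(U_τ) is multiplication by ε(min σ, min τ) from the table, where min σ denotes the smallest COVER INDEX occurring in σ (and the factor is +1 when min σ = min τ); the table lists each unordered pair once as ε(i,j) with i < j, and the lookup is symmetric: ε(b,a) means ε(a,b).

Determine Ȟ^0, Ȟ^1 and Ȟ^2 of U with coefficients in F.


Ȟ^0 ≅ 0, Ȟ^1 ≅ Z/2, Ȟ^2 ≅ 0

cover nerve:
  U12={n,r} U15={t,v} U23={f,l} U34={h,s} U45={e,q,u}
C dims 5,5; δ0: rk 5, SNF 1^4·2
Ȟ^0: (5−5)−0=0 ⇒ 0
Ȟ^1: (5−0)−5=0 plus torsion [2] ⇒ Z/2
Ȟ^2: (0−0)−0=0 ⇒ 0


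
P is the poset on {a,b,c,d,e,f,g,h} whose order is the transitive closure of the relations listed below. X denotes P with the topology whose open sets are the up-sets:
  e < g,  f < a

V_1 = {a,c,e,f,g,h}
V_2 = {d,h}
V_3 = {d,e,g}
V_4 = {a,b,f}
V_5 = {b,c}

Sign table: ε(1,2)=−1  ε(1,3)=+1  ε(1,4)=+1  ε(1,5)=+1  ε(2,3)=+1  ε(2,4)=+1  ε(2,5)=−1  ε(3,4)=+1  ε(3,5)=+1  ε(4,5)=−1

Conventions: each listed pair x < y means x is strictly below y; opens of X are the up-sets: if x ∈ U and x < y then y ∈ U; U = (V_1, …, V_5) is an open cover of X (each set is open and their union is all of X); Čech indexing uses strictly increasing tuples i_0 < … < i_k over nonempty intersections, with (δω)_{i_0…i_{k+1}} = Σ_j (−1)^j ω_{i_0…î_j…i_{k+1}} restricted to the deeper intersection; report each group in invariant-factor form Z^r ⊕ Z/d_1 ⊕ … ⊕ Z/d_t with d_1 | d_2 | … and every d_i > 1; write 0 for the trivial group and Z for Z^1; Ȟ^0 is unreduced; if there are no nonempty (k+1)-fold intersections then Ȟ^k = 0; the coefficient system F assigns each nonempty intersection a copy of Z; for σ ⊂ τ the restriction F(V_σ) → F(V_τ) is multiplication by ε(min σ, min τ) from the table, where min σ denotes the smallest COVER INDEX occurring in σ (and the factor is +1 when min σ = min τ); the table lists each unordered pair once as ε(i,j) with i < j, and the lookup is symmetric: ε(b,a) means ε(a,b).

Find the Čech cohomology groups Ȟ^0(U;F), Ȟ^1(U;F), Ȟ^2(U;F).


nonempty intersections:
  V12={h} V13={e,g} V14={a,f} V15={c} V23={d} V45={b}
C dims 5,6; δ0: rk 5, SNF 1^4·2
Ȟ^0: (5−5)−0=0 ⇒ 0
Ȟ^1: (6−0)−5=1 plus torsion [2] ⇒ Z ⊕ Z/2
Ȟ^2: (0−0)−0=0 ⇒ 0

Ȟ^0 = 0, Ȟ^1 = Z ⊕ Z/2, Ȟ^2 = 0


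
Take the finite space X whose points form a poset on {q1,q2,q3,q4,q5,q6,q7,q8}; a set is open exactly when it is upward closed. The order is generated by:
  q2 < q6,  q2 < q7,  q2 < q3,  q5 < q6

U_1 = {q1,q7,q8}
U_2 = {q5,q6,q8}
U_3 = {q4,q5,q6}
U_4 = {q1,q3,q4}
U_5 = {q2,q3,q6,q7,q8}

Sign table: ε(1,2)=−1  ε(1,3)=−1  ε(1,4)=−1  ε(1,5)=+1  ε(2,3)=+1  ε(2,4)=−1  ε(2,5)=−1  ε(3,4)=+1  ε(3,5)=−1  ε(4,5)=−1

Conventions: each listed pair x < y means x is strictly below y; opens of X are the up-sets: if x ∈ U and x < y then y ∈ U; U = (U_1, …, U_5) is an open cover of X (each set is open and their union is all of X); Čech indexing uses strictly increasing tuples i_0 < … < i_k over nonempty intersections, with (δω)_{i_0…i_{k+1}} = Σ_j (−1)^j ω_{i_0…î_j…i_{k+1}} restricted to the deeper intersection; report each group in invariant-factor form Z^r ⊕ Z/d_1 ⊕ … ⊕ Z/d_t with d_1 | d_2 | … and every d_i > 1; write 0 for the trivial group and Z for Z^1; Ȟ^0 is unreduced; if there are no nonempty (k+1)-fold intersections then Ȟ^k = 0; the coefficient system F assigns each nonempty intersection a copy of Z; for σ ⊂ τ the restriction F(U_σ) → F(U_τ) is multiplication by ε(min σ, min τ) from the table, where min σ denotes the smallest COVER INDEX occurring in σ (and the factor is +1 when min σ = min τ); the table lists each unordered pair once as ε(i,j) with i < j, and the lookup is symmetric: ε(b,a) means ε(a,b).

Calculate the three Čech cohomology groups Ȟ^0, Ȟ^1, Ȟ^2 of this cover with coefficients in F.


Ȟ^0 = Z,  Ȟ^1 = Z^2,  Ȟ^2 = 0

nonempty intersections:
  U12={q8} U14={q1} U15={q7,q8} U23={q5,q6} U25={q6,q8} U34={q4} U35={q6} U45={q3}
  U125={q8} U235={q6}
C dims 5,8,2; δ0: rk 4, SNF 1^4; δ1: rk 2, SNF 1^2
Ȟ^0: (5−4)−0=1 ⇒ Z
Ȟ^1: (8−2)−4=2 ⇒ Z^2
Ȟ^2: (2−0)−2=0 ⇒ 0


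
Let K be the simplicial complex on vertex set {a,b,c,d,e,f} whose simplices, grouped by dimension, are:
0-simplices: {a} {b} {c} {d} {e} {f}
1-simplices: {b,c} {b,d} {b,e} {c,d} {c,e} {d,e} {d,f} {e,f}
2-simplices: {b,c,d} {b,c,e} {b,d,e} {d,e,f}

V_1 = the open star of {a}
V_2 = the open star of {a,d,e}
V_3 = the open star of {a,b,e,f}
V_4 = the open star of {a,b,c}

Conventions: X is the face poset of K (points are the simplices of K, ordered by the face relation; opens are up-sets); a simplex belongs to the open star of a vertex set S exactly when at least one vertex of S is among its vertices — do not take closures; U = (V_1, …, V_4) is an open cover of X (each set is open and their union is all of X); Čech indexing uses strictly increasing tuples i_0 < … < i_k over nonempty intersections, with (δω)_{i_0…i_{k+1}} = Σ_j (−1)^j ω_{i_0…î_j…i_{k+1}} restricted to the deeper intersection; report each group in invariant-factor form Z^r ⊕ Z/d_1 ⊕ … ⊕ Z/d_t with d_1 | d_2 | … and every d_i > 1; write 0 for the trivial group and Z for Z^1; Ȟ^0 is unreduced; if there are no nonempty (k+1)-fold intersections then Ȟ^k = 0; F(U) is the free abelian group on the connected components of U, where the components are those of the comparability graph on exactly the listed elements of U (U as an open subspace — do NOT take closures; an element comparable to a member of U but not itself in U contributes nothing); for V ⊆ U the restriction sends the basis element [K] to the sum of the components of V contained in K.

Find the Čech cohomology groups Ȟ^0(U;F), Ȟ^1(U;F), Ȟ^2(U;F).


Ȟ^0 = Z^2, Ȟ^1 = 0 and Ȟ^2 = 0

nonempty overlaps:
  V1={{a}} V2={{a},{d},{e},{b,d},{b,e},{c,d},{c,e},{d,e},{d,f},{e,f},{b,c,d},{b,c,e},{b,d,e},{d,e,f}} V3={{a},{b},{e},{f},{b,c},{b,d},{b,e},{c,e},{d,e},{d,f},{e,f},{b,c,d},{b,c,e},{b,d,e},{d,e,f}} V4={{a},{b},{c},{b,c},{b,d},{b,e},{c,d},{c,e},{b,c,d},{b,c,e},{b,d,e}}
  V12={{a}} V13={{a}} V14={{a}} V23={{a},{e},{b,d},{b,e},{c,e},{d,e},{d,f},{e,f},{b,c,d},{b,c,e},{b,d,e},{d,e,f}} V24={{a},{b,d},{b,e},{c,d},{c,e},{b,c,d},{b,c,e},{b,d,e}} V34={{a},{b},{b,c},{b,d},{b,e},{c,e},{b,c,d},{b,c,e},{b,d,e}}
  V123={{a}} V124={{a}} V134={{a}} V234={{a},{b,d},{b,e},{c,e},{b,c,d},{b,c,e},{b,d,e}}
  V1234={{a}}
components per intersection:
  V1: {{a}}
  V2: {{a}} {{d},{e},{b,d},{b,e},{c,d},{c,e},{d,e},{d,f},{e,f},{b,c,d},{b,c,e},{b,d,e},{d,e,f}}
  V3: {{a}} {{b},{e},{f},{b,c},{b,d},{b,e},{c,e},{d,e},{d,f},{e,f},{b,c,d},{b,c,e},{b,d,e},{d,e,f}}
  V4: {{a}} {{b},{c},{b,c},{b,d},{b,e},{c,d},{c,e},{b,c,d},{b,c,e},{b,d,e}}
  V12: {{a}}
  V13: {{a}}
  V14: {{a}}
  V23: {{a}} {{e},{b,d},{b,e},{c,e},{d,e},{d,f},{e,f},{b,c,d},{b,c,e},{b,d,e},{d,e,f}}
  V24: {{a}} {{b,d},{b,e},{c,d},{c,e},{b,c,d},{b,c,e},{b,d,e}}
  V34: {{a}} {{b},{b,c},{b,d},{b,e},{c,e},{b,c,d},{b,c,e},{b,d,e}}
  V123: {{a}}
  V124: {{a}}
  V134: {{a}}
  V234: {{a}} {{b,d},{b,e},{c,e},{b,c,d},{b,c,e},{b,d,e}}
  V1234: {{a}}
C dims 7,9,5,1; δ0: rk 5, SNF 1^5; δ1: rk 4, SNF 1^4; δ2: rk 1, SNF 1^1
degree 0: 7−5−0 = 2 → Ȟ^0 ≅ Z^2
degree 1: 9−4−5 = 0 → Ȟ^1 ≅ 0
degree 2: 5−1−4 = 0 → Ȟ^2 ≅ 0


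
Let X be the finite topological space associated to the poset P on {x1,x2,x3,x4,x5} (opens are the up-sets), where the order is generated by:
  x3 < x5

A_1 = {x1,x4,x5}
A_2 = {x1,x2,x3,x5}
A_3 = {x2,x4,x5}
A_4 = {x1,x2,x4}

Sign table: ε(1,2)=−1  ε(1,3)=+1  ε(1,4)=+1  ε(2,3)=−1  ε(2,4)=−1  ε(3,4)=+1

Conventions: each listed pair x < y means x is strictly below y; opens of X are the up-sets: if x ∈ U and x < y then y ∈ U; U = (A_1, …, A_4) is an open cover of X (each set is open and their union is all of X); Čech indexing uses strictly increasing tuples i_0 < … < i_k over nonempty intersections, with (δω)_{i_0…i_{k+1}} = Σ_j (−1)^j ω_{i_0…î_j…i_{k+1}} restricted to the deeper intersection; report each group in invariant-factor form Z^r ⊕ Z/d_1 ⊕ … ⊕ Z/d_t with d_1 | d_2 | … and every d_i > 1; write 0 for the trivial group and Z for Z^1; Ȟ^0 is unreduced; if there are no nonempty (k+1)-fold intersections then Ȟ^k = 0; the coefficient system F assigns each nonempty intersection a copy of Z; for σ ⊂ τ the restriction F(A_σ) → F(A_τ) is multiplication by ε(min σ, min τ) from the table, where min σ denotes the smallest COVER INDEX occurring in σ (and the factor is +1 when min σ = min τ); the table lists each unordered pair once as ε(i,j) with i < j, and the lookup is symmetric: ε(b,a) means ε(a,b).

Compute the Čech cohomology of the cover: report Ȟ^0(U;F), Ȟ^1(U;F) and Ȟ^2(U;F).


intersection data:
  A12={x1,x5} A13={x4,x5} A14={x1,x4} A23={x2,x5} A24={x1,x2} A34={x2,x4}
  A123={x5} A124={x1} A134={x4} A234={x2}
C dims 4,6,4; δ0: rk 3, SNF 1^3; δ1: rk 3, SNF 1^3
Ȟ^0 = (4 − 3) − 0 = 1, so Ȟ^0 ≅ Z
Ȟ^1 = (6 − 3) − 3 = 0, so Ȟ^1 ≅ 0
Ȟ^2 = (4 − 0) − 3 = 1, so Ȟ^2 ≅ Z

Ȟ^0 = Z,  Ȟ^1 = 0,  Ȟ^2 = Z


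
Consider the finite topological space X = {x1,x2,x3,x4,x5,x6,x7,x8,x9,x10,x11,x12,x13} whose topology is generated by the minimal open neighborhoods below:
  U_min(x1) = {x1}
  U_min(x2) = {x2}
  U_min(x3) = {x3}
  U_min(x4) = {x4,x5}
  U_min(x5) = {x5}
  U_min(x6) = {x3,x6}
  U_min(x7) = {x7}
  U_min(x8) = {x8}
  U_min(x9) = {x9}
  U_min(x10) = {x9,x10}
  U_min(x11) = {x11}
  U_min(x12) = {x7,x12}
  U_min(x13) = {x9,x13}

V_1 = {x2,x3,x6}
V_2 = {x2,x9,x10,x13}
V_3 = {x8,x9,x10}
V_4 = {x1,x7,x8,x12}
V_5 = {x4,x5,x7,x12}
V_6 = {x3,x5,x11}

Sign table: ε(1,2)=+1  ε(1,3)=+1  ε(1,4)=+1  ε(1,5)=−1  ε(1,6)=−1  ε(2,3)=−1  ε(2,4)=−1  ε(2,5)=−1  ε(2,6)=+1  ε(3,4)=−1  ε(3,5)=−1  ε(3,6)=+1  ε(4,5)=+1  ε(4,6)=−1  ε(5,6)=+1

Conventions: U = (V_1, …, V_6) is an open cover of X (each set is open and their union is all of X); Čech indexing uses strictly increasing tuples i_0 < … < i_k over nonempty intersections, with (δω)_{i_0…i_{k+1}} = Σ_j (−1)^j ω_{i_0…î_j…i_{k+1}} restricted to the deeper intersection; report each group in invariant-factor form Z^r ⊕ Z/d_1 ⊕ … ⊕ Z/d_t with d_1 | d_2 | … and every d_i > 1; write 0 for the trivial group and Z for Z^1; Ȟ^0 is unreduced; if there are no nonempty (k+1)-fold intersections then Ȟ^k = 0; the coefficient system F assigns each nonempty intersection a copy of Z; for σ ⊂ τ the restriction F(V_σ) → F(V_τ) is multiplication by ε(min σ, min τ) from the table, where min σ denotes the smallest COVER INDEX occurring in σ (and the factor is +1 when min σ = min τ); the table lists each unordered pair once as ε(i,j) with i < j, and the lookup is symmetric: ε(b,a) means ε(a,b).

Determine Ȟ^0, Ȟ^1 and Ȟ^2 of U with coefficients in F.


nonempty overlaps:
  V12={x2} V16={x3} V23={x9,x10} V34={x8} V45={x7,x12} V56={x5}
C dims 6,6; δ0: rk 6, SNF 1^5·2
degree 0: 6−6−0 = 0 → Ȟ^0 ≅ 0
degree 1: 6−0−6 = 0 plus torsion [2] → Ȟ^1 ≅ Z/2
degree 2: 0−0−0 = 0 → Ȟ^2 ≅ 0

Ȟ^0(U;F) ≅ 0,  Ȟ^1(U;F) ≅ Z/2,  Ȟ^2(U;F) ≅ 0
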